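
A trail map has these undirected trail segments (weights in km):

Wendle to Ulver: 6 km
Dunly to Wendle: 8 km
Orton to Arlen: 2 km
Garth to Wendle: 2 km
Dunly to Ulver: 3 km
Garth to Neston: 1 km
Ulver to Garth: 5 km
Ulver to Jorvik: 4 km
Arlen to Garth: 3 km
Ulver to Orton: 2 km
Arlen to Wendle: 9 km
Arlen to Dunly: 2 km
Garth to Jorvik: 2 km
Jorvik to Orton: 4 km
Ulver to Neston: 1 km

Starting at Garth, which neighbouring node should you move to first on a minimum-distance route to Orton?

Candidate routes:
Garth - Ulver - Orton: 5+2 = 7
Garth - Jorvik - Orton: 2+4 = 6
Garth - Neston - Ulver - Orton: 1+1+2 = 4
Garth - Arlen - Orton: 3+2 = 5
Cheapest is Garth - Neston - Ulver - Orton at 4 km.
So from Garth the first move is to Neston.

Neston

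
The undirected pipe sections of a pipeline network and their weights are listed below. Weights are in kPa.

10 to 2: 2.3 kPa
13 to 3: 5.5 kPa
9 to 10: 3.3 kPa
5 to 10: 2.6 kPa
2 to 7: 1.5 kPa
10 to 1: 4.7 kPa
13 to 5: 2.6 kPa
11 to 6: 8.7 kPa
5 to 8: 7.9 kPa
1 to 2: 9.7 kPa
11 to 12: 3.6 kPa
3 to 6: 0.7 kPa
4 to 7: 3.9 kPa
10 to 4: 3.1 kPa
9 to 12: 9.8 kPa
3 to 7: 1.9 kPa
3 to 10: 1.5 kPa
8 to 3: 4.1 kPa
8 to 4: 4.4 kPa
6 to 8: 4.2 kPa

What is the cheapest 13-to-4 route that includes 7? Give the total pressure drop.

11.3 kPa

Best 13 to 7: 13 → 3 → 7 costing 7.4
Shortest 7→4: 7 → 4 = 3.9
Total via 7: 7.4 + 3.9 = 11.3 kPa.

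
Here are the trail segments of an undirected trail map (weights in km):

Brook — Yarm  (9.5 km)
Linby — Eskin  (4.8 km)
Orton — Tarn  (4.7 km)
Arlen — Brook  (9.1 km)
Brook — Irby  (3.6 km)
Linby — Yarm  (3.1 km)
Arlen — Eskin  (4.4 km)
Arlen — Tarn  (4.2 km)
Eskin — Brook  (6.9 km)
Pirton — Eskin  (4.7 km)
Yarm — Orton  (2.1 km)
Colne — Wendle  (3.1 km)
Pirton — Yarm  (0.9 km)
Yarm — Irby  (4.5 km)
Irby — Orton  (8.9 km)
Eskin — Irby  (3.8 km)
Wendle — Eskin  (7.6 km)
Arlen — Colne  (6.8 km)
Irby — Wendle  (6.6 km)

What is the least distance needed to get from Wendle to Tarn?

14.1 km

Compare a few routes:
Wendle–Irby–Yarm–Orton–Tarn: 6.6+4.5+2.1+4.7 = 17.9
Wendle–Colne–Arlen–Tarn: 3.1+6.8+4.2 = 14.1
Wendle–Eskin–Arlen–Tarn: 7.6+4.4+4.2 = 16.2
Cheapest is Wendle–Colne–Arlen–Tarn at 14.1 km.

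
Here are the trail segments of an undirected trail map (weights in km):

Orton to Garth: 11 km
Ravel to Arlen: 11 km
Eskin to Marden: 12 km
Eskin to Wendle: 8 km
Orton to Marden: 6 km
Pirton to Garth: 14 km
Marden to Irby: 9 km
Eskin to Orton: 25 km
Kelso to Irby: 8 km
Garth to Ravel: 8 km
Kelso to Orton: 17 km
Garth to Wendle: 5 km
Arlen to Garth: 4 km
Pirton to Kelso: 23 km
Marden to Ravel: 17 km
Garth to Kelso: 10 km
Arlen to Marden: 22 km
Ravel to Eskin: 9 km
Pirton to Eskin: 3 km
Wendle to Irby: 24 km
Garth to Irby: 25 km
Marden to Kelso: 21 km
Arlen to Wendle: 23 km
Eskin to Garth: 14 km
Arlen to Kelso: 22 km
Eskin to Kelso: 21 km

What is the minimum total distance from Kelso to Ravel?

Shortest distances from Kelso:
Kelso: 0
Irby: 8  (via Kelso)
Garth: 10  (via Kelso)
Arlen: 14  (via Garth)
Wendle: 15  (via Garth)
Orton: 17  (via Kelso)
Marden: 17  (via Irby)
Ravel: 18  (via Garth)
Shortest route: Kelso–Garth–Ravel = 18 km.

18 km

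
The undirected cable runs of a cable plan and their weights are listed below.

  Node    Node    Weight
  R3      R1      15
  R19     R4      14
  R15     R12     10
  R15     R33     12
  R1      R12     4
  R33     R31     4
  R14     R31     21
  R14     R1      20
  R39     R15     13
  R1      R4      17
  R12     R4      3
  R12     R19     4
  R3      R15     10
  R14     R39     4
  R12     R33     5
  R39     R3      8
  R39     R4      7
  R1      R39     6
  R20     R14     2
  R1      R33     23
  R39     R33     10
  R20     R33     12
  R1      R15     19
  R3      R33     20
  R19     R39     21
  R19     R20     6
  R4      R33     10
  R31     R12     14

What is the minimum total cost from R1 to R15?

Enumerating some paths:
R1 → R12 → R15: 4+10 = 14
R1 → R15: 19 = 19
R1 → R39 → R15: 6+13 = 19
The minimum is 14 via R1 → R12 → R15.

14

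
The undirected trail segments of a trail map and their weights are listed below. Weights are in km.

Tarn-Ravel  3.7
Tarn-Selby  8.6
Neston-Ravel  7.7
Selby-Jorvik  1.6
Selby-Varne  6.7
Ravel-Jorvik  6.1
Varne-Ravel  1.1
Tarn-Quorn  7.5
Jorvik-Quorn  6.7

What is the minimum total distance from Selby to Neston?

Enumerating some paths:
Selby → Varne → Ravel → Neston: 6.7+1.1+7.7 = 15.5
Selby → Tarn → Ravel → Neston: 8.6+3.7+7.7 = 20
Selby → Jorvik → Ravel → Neston: 1.6+6.1+7.7 = 15.4
The minimum is 15.4 km via Selby → Jorvik → Ravel → Neston.

15.4 km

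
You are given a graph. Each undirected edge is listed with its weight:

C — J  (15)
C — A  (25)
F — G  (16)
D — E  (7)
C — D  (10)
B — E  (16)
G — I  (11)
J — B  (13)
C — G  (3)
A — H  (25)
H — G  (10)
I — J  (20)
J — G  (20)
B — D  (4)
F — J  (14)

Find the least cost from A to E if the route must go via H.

Shortest A→H: A → H = 25
Shortest H→E: H → G → C → D → E = 30
Total via H: 25 + 30 = 55.

55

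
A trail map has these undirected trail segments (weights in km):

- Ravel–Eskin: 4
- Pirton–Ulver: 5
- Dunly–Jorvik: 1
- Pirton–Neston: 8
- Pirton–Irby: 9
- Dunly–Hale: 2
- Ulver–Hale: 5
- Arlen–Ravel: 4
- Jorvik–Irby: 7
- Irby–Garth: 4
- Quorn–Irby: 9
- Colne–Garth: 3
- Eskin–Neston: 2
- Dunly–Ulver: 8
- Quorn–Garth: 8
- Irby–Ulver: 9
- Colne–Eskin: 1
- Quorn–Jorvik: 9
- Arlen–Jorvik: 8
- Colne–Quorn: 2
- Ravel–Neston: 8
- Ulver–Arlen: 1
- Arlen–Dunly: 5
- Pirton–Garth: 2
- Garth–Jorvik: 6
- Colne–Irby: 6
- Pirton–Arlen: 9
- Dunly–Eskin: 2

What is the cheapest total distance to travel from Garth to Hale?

8 km

Shortest distances from Garth:
Garth: 0
Pirton: 2  (via Garth)
Colne: 3  (via Garth)
Irby: 4  (via Garth)
Eskin: 4  (via Colne)
Quorn: 5  (via Colne)
Jorvik: 6  (via Garth)
Dunly: 6  (via Eskin)
Neston: 6  (via Eskin)
Ulver: 7  (via Pirton)
Ravel: 8  (via Eskin)
Hale: 8  (via Dunly)
Shortest route: Garth–Colne–Eskin–Dunly–Hale = 8 km.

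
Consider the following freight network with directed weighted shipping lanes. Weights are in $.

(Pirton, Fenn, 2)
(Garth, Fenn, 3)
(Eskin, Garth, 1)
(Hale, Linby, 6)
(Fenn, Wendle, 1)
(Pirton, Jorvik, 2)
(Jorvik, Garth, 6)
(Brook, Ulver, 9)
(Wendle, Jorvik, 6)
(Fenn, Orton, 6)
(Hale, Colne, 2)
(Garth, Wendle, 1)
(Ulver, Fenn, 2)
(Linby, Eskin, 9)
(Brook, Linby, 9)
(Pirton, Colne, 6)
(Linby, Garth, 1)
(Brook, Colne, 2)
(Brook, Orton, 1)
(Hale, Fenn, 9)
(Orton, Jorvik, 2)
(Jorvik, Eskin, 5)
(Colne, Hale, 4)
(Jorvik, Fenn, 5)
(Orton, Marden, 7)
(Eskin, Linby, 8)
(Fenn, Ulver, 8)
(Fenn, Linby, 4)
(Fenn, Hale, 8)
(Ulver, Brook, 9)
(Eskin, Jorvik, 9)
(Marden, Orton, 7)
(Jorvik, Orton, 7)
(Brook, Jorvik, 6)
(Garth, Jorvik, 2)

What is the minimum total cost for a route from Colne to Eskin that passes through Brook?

Best Colne to Brook: Colne → Hale → Fenn → Ulver → Brook costing 30
Shortest Brook→Eskin: Brook → Orton → Jorvik → Eskin = 8
Total via Brook: 30 + 8 = $38.

$38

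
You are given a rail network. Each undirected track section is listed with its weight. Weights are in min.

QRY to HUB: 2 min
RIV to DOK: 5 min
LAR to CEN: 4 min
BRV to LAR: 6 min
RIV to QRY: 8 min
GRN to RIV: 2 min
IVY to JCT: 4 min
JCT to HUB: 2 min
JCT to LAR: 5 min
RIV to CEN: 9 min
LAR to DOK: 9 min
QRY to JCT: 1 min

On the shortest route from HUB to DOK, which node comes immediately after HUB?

Candidate routes:
HUB - JCT - QRY - RIV - DOK: 2+1+8+5 = 16
HUB - QRY - RIV - DOK: 2+8+5 = 15
The minimum is 15 min via HUB - QRY - RIV - DOK.
So from HUB the first move is to QRY.

QRY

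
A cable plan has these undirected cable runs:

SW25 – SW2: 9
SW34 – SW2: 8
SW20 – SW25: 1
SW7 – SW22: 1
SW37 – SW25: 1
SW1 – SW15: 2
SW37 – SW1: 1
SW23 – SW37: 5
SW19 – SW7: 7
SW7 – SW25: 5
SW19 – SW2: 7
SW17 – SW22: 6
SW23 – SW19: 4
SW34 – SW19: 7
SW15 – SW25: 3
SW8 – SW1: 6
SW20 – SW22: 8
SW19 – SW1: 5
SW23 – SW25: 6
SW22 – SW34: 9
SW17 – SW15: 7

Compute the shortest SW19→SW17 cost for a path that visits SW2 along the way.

Best SW19 to SW2: SW19 → SW2 costing 7
Best SW2 to SW17: SW2 → SW25 → SW15 → SW17 costing 19
Total via SW2: 7 + 19 = 26.

26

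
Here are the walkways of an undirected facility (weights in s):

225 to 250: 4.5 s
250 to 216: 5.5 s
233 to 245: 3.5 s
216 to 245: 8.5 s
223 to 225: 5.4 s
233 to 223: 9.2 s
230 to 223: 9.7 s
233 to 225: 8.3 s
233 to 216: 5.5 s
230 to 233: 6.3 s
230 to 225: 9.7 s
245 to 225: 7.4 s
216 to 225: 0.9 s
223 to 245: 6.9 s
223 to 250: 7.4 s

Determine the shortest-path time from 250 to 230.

14.2 s

Shortest distances from 250:
250: 0
225: 4.5  (via 250)
216: 5.4  (via 225)
223: 7.4  (via 250)
233: 10.9  (via 216)
245: 11.9  (via 225)
230: 14.2  (via 225)
Shortest route: 250 → 225 → 230 = 14.2 s.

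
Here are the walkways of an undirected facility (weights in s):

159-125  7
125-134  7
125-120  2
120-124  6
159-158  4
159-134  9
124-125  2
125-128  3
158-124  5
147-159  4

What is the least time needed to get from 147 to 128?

14 s

Running Dijkstra from 147:
147: 0
159: 4  (via 147)
158: 8  (via 159)
125: 11  (via 159)
120: 13  (via 125)
134: 13  (via 159)
124: 13  (via 158)
128: 14  (via 125)
Shortest route: 147–159–125–128 = 14 s.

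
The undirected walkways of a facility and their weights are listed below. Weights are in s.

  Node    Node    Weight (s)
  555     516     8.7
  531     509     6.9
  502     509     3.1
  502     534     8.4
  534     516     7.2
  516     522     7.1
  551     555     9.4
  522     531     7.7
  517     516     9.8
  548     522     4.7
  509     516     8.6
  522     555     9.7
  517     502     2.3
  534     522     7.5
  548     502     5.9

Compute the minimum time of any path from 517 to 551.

Enumerating some paths:
517 - 502 - 509 - 516 - 555 - 551: 2.3+3.1+8.6+8.7+9.4 = 32.1
517 - 502 - 548 - 522 - 555 - 551: 2.3+5.9+4.7+9.7+9.4 = 32
517 - 502 - 534 - 516 - 555 - 551: 2.3+8.4+7.2+8.7+9.4 = 36
517 - 516 - 555 - 551: 9.8+8.7+9.4 = 27.9
The minimum is 27.9 s via 517 - 516 - 555 - 551.

27.9 s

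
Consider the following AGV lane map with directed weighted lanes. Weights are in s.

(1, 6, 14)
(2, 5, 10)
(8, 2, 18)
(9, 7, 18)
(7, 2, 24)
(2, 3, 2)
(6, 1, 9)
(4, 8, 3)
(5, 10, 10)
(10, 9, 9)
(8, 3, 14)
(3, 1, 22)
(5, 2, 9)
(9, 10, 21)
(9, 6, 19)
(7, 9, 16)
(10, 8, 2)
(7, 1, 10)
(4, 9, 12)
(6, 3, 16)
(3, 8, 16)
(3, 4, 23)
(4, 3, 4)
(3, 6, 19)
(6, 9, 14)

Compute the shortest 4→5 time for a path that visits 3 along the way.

48 s

Best 4 to 3: 4–3 costing 4
Best 3 to 5: 3–8–2–5 costing 44
Total via 3: 4 + 44 = 48 s.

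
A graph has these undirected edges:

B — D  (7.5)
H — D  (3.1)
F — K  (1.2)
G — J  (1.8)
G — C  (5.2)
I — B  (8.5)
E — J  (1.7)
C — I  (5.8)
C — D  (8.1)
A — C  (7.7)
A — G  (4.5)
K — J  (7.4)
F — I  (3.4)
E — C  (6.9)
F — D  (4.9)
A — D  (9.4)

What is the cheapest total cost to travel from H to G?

16.4

Shortest distances from H:
H: 0
D: 3.1  (via H)
F: 8  (via D)
K: 9.2  (via F)
B: 10.6  (via D)
C: 11.2  (via D)
I: 11.4  (via F)
A: 12.5  (via D)
G: 16.4  (via C)
Shortest route: H → D → C → G = 16.4.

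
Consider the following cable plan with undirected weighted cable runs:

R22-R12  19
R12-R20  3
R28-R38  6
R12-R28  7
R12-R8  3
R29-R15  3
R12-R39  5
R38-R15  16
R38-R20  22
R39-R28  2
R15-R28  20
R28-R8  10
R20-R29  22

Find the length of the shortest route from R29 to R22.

44

Candidate routes:
R29 - R15 - R28 - R39 - R12 - R22: 3+20+2+5+19 = 49
R29 - R20 - R12 - R22: 22+3+19 = 44
Cheapest is R29 - R20 - R12 - R22 at 44.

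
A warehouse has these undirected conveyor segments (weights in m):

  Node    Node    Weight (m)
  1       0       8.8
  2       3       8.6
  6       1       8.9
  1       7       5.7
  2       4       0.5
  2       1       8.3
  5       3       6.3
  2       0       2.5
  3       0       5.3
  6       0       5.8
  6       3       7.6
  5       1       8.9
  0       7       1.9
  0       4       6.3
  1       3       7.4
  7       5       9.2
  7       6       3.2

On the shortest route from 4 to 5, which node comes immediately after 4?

Candidate routes:
4 - 0 - 7 - 5: 6.3+1.9+9.2 = 17.4
4 - 2 - 0 - 7 - 5: 0.5+2.5+1.9+9.2 = 14.1
4 - 2 - 0 - 3 - 5: 0.5+2.5+5.3+6.3 = 14.6
4 - 2 - 3 - 5: 0.5+8.6+6.3 = 15.4
The minimum is 14.1 m via 4 - 2 - 0 - 7 - 5.
So from 4 the first move is to 2.

2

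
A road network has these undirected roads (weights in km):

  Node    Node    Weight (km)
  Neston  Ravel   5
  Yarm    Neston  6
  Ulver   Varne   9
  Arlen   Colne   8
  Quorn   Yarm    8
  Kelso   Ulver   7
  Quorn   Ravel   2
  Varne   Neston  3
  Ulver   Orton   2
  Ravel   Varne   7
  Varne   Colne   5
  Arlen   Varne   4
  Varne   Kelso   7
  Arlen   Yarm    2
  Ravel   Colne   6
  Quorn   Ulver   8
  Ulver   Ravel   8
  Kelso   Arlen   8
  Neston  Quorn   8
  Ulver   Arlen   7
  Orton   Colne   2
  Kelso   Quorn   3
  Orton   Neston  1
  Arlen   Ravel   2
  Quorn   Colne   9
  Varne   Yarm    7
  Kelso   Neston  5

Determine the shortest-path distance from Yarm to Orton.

7 km

Settle nodes by increasing distance from Yarm:
Yarm: 0
Arlen: 2  (via Yarm)
Ravel: 4  (via Arlen)
Quorn: 6  (via Ravel)
Varne: 6  (via Arlen)
Neston: 6  (via Yarm)
Orton: 7  (via Neston)
Shortest route: Yarm–Neston–Orton = 7 km.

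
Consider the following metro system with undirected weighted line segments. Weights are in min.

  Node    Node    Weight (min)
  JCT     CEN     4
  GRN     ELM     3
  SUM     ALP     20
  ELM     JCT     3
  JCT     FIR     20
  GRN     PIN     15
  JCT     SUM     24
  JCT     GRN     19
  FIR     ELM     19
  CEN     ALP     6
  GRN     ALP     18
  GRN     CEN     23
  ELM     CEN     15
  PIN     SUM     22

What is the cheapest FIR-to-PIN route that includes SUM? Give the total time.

66 min

Shortest FIR→SUM: FIR–JCT–SUM = 44
Best SUM to PIN: SUM–PIN costing 22
Total via SUM: 44 + 22 = 66 min.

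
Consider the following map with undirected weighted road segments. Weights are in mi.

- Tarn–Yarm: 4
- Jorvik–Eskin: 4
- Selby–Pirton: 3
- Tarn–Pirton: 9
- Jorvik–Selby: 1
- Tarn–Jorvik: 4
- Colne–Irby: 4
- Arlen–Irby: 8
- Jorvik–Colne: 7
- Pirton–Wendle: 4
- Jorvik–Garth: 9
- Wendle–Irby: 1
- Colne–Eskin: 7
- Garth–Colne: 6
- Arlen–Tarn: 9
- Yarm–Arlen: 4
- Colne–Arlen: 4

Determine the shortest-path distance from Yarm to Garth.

14 mi

Candidate routes:
Yarm–Tarn–Jorvik–Garth: 4+4+9 = 17
Yarm–Arlen–Colne–Garth: 4+4+6 = 14
The minimum is 14 mi via Yarm–Arlen–Colne–Garth.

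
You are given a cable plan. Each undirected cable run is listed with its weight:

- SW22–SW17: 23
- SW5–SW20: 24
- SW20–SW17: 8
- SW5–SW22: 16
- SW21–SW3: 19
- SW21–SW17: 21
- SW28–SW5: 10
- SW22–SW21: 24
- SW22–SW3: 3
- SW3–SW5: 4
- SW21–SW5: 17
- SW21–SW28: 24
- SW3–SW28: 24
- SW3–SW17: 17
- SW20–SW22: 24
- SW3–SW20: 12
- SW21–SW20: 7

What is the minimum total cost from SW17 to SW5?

21

Settle nodes by increasing distance from SW17:
SW17: 0
SW20: 8  (via SW17)
SW21: 15  (via SW20)
SW3: 17  (via SW17)
SW22: 20  (via SW3)
SW5: 21  (via SW3)
Shortest route: SW17 → SW3 → SW5 = 21.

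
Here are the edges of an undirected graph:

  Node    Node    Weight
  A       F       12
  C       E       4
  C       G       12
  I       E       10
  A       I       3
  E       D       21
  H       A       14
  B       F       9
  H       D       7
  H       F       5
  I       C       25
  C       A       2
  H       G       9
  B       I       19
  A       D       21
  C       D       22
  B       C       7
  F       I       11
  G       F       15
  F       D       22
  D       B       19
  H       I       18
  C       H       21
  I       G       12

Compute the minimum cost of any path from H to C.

Settle nodes by increasing distance from H:
H: 0
F: 5  (via H)
D: 7  (via H)
G: 9  (via H)
A: 14  (via H)
B: 14  (via F)
C: 16  (via A)
Shortest route: H–A–C = 16.

16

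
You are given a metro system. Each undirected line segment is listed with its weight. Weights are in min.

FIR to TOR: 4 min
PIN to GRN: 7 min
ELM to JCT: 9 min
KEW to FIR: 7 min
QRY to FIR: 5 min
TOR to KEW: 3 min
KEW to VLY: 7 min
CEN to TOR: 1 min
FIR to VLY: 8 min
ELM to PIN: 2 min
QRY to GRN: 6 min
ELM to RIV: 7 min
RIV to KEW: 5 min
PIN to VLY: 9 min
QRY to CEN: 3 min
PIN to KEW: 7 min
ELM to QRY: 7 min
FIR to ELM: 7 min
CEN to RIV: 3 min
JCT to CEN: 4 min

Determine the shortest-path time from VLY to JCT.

Settle nodes by increasing distance from VLY:
VLY: 0
KEW: 7  (via VLY)
FIR: 8  (via VLY)
PIN: 9  (via VLY)
TOR: 10  (via KEW)
ELM: 11  (via PIN)
CEN: 11  (via TOR)
RIV: 12  (via KEW)
QRY: 13  (via FIR)
JCT: 15  (via CEN)
Shortest route: VLY–KEW–TOR–CEN–JCT = 15 min.

15 min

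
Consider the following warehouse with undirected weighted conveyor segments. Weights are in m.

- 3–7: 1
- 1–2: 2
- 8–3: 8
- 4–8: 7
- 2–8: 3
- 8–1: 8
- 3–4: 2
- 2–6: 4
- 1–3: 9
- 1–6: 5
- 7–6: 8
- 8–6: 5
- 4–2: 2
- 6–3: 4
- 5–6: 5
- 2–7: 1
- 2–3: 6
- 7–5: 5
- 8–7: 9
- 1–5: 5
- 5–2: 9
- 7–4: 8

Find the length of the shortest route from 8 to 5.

9 m

Running Dijkstra from 8:
8: 0
2: 3  (via 8)
7: 4  (via 2)
1: 5  (via 2)
3: 5  (via 7)
4: 5  (via 2)
6: 5  (via 8)
5: 9  (via 7)
Shortest route: 8–2–7–5 = 9 m.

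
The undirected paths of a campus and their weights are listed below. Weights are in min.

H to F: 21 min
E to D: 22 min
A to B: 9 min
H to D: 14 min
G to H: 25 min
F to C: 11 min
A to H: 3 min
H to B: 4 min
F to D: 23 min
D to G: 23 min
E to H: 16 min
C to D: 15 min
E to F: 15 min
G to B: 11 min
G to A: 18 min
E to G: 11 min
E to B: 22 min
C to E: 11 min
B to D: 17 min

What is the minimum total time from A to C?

Compare a few routes:
A–H–E–C: 3+16+11 = 30
A–H–F–C: 3+21+11 = 35
A–H–D–C: 3+14+15 = 32
Cheapest is A–H–E–C at 30 min.

30 min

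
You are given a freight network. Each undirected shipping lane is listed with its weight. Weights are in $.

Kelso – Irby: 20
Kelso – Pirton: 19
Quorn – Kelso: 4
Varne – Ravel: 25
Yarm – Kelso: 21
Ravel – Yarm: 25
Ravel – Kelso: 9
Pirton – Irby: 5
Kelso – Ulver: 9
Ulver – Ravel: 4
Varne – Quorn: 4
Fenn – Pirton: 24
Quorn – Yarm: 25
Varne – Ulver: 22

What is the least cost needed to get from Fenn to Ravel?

Compare a few routes:
Fenn - Pirton - Kelso - Ravel: 24+19+9 = 52
Fenn - Pirton - Irby - Kelso - Ravel: 24+5+20+9 = 58
Fenn - Pirton - Kelso - Ulver - Ravel: 24+19+9+4 = 56
The minimum is $52 via Fenn - Pirton - Kelso - Ravel.

$52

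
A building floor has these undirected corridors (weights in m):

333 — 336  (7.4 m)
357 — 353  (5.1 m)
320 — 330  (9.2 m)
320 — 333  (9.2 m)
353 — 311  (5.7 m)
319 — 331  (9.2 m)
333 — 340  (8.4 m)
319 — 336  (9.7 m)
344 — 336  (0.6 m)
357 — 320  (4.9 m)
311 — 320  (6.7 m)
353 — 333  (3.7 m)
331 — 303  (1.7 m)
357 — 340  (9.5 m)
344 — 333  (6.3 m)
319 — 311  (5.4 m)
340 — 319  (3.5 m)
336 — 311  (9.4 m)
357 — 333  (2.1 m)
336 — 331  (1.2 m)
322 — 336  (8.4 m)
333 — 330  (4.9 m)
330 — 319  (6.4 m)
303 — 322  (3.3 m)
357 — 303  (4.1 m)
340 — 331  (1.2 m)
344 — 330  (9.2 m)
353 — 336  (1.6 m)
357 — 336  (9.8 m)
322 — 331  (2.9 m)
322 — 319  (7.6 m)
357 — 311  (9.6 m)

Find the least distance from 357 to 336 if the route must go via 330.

Shortest 357→330: 357 → 333 → 330 = 7
Best 330 to 336: 330 → 344 → 336 costing 9.8
Total via 330: 7 + 9.8 = 16.8 m.

16.8 m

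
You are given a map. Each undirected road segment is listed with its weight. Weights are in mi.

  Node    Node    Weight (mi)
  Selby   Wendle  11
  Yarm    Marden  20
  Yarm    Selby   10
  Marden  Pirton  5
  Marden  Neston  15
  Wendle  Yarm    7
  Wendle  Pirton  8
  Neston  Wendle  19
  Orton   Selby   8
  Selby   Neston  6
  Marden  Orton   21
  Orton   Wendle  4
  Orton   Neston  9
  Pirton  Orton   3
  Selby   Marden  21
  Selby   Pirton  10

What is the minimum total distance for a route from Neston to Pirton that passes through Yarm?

30 mi

Best Neston to Yarm: Neston–Selby–Yarm costing 16
Best Yarm to Pirton: Yarm–Wendle–Orton–Pirton costing 14
Total via Yarm: 16 + 14 = 30 mi.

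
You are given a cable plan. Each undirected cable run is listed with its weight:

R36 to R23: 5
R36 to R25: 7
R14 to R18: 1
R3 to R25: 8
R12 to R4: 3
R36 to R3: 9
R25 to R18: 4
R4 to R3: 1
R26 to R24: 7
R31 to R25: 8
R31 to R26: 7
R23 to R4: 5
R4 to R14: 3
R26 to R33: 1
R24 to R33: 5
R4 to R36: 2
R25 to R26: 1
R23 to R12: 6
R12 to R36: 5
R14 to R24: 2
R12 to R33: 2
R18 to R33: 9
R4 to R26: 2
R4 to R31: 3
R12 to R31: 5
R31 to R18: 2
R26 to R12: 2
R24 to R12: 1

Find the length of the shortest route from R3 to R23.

Candidate routes:
R3 → R4 → R23: 1+5 = 6
R3 → R4 → R12 → R23: 1+3+6 = 10
R3 → R4 → R36 → R23: 1+2+5 = 8
Cheapest is R3 → R4 → R23 at 6.

6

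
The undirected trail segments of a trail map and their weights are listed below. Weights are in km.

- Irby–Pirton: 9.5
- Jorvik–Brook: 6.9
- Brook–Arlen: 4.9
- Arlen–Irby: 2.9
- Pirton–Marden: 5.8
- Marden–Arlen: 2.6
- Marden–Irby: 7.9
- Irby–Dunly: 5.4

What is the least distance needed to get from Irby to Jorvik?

Running Dijkstra from Irby:
Irby: 0
Arlen: 2.9  (via Irby)
Dunly: 5.4  (via Irby)
Marden: 5.5  (via Arlen)
Brook: 7.8  (via Arlen)
Pirton: 9.5  (via Irby)
Jorvik: 14.7  (via Brook)
Shortest route: Irby → Arlen → Brook → Jorvik = 14.7 km.

14.7 km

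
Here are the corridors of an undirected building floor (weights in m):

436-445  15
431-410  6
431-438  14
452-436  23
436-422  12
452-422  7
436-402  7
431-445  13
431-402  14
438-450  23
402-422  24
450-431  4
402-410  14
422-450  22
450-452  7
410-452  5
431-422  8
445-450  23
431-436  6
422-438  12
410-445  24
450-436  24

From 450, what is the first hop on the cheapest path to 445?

431

Candidate routes:
450 → 445: 23 = 23
450 → 431 → 436 → 445: 4+6+15 = 25
450 → 431 → 445: 4+13 = 17
The minimum is 17 m via 450 → 431 → 445.
So from 450 the first move is to 431.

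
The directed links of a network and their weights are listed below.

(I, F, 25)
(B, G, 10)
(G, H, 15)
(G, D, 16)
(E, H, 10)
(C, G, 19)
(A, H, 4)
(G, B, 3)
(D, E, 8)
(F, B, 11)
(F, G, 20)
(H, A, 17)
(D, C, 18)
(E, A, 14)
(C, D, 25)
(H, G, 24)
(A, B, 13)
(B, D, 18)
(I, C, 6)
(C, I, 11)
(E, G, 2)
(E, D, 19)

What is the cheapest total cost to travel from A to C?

49

Settle nodes by increasing distance from A:
A: 0
H: 4  (via A)
B: 13  (via A)
G: 23  (via B)
D: 31  (via B)
E: 39  (via D)
C: 49  (via D)
Shortest route: A–B–D–C = 49.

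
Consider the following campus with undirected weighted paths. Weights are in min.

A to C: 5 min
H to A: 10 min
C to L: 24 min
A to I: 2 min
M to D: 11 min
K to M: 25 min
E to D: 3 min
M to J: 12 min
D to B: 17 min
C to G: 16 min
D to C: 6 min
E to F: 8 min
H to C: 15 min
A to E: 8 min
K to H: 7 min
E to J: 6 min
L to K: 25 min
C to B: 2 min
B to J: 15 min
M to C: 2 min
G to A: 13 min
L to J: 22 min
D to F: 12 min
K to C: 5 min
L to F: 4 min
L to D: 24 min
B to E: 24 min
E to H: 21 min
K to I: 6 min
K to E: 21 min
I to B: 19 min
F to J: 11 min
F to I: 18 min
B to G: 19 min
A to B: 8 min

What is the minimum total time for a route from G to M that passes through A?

20 min

Shortest G→A: G → A = 13
Best A to M: A → C → M costing 7
Total via A: 13 + 7 = 20 min.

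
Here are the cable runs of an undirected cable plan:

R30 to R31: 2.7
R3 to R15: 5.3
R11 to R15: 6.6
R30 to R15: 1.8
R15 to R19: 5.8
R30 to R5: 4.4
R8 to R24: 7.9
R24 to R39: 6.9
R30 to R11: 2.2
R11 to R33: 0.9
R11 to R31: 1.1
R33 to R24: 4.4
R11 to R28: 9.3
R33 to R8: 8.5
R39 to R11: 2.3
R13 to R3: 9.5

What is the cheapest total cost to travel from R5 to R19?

Shortest distances from R5:
R5: 0
R30: 4.4  (via R5)
R15: 6.2  (via R30)
R11: 6.6  (via R30)
R31: 7.1  (via R30)
R33: 7.5  (via R11)
R39: 8.9  (via R11)
R3: 11.5  (via R15)
R24: 11.9  (via R33)
R19: 12  (via R15)
Shortest route: R5–R30–R15–R19 = 12.

12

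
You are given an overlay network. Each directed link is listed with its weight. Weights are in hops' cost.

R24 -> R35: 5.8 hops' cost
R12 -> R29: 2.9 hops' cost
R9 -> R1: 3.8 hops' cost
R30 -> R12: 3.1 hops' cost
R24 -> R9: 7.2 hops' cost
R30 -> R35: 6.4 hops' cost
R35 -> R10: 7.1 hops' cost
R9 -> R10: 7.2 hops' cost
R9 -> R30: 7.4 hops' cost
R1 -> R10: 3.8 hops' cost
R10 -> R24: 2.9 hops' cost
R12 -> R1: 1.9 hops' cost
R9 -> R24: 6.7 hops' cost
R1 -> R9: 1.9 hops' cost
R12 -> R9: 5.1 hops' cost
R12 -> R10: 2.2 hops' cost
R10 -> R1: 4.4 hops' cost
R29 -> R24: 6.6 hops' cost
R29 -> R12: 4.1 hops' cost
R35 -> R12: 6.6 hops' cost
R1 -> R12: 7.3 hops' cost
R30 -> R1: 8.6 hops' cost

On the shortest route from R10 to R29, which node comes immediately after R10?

Enumerating some paths:
R10 - R24 - R35 - R12 - R29: 2.9+5.8+6.6+2.9 = 18.2
R10 - R1 - R9 - R30 - R12 - R29: 4.4+1.9+7.4+3.1+2.9 = 19.7
R10 - R1 - R12 - R29: 4.4+7.3+2.9 = 14.6
The minimum is 14.6 hops' cost via R10 - R1 - R12 - R29.
So from R10 the first move is to R1.

R1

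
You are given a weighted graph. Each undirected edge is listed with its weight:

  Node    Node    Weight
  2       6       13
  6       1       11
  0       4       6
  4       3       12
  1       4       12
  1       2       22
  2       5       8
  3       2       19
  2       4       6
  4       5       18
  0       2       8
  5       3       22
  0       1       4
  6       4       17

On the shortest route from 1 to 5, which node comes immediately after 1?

Candidate routes:
1 → 0 → 4 → 2 → 5: 4+6+6+8 = 24
1 → 0 → 2 → 5: 4+8+8 = 20
Cheapest is 1 → 0 → 2 → 5 at 20.
So from 1 the first move is to 0.

0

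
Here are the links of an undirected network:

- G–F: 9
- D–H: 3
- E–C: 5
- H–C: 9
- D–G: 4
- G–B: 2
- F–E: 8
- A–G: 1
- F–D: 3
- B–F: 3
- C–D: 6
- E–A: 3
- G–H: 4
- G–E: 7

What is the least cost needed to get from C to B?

Running Dijkstra from C:
C: 0
E: 5  (via C)
D: 6  (via C)
A: 8  (via E)
F: 9  (via D)
G: 9  (via A)
H: 9  (via C)
B: 11  (via G)
Shortest route: C–E–A–G–B = 11.

11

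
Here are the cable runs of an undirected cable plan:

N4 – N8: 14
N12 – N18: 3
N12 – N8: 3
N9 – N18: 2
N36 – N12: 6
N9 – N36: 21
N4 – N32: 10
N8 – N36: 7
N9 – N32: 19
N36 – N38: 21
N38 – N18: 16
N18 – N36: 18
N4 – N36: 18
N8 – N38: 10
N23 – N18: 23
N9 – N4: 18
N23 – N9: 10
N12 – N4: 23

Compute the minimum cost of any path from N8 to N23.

Compare a few routes:
N8 → N36 → N12 → N18 → N9 → N23: 7+6+3+2+10 = 28
N8 → N12 → N18 → N9 → N23: 3+3+2+10 = 18
The minimum is 18 via N8 → N12 → N18 → N9 → N23.

18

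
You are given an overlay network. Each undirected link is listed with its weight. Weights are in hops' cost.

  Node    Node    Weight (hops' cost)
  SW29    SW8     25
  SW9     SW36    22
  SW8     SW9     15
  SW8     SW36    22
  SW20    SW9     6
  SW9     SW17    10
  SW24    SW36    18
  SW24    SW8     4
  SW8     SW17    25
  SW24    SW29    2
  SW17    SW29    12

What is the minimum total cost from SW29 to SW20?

27 hops' cost

Enumerating some paths:
SW29–SW24–SW8–SW9–SW20: 2+4+15+6 = 27
SW29–SW17–SW9–SW20: 12+10+6 = 28
Cheapest is SW29–SW24–SW8–SW9–SW20 at 27 hops' cost.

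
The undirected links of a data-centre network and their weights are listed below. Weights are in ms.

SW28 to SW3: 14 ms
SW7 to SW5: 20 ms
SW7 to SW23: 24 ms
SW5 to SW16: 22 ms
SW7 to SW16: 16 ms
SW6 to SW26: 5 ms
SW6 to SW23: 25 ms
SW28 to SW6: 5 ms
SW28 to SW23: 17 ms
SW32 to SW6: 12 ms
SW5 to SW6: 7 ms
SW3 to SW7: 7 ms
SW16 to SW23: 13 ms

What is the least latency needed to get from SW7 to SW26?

Compare a few routes:
SW7 → SW16 → SW5 → SW6 → SW26: 16+22+7+5 = 50
SW7 → SW5 → SW6 → SW26: 20+7+5 = 32
SW7 → SW23 → SW28 → SW6 → SW26: 24+17+5+5 = 51
SW7 → SW3 → SW28 → SW6 → SW26: 7+14+5+5 = 31
Cheapest is SW7 → SW3 → SW28 → SW6 → SW26 at 31 ms.

31 ms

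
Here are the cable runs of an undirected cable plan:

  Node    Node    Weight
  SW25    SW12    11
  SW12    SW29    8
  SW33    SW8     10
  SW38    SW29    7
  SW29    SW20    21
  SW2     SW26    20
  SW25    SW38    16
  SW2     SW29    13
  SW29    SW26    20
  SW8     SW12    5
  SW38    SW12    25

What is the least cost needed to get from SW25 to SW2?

32

Candidate routes:
SW25 - SW12 - SW29 - SW2: 11+8+13 = 32
SW25 - SW38 - SW29 - SW2: 16+7+13 = 36
The minimum is 32 via SW25 - SW12 - SW29 - SW2.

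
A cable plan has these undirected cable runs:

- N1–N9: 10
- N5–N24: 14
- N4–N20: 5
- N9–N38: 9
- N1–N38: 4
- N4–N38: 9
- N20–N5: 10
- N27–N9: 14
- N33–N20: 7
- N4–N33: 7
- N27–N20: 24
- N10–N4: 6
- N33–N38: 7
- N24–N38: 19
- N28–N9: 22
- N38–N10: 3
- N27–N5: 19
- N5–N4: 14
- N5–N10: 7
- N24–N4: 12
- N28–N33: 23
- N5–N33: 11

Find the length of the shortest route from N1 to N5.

14

Settle nodes by increasing distance from N1:
N1: 0
N38: 4  (via N1)
N10: 7  (via N38)
N9: 10  (via N1)
N33: 11  (via N38)
N4: 13  (via N38)
N5: 14  (via N10)
Shortest route: N1–N38–N10–N5 = 14.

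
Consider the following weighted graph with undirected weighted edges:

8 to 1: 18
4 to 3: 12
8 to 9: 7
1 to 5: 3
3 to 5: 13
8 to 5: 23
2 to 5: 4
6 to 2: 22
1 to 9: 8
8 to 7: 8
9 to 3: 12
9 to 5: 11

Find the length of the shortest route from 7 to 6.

52

Settle nodes by increasing distance from 7:
7: 0
8: 8  (via 7)
9: 15  (via 8)
1: 23  (via 9)
5: 26  (via 9)
3: 27  (via 9)
2: 30  (via 5)
4: 39  (via 3)
6: 52  (via 2)
Shortest route: 7 → 8 → 9 → 5 → 2 → 6 = 52.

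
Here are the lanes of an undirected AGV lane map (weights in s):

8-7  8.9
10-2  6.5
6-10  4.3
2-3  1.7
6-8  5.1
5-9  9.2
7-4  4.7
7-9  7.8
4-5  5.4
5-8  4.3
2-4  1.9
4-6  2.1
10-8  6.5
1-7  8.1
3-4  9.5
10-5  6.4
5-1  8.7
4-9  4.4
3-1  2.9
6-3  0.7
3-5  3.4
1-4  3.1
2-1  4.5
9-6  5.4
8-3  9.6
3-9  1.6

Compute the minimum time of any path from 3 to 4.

Settle nodes by increasing distance from 3:
3: 0
6: 0.7  (via 3)
9: 1.6  (via 3)
2: 1.7  (via 3)
4: 2.8  (via 6)
Shortest route: 3–6–4 = 2.8 s.

2.8 s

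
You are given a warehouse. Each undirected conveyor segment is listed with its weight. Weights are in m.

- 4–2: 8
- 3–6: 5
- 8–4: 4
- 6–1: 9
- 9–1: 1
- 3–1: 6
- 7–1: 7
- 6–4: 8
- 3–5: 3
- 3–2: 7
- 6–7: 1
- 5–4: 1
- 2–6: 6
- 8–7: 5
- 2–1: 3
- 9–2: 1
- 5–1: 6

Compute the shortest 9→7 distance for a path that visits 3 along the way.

13 m

Shortest 9→3: 9–1–3 = 7
Best 3 to 7: 3–6–7 costing 6
Total via 3: 7 + 6 = 13 m.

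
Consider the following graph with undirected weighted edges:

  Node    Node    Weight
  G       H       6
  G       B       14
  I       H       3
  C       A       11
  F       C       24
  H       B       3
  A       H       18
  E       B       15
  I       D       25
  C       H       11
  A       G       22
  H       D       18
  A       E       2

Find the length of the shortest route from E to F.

37

Enumerating some paths:
E–B–H–C–F: 15+3+11+24 = 53
E–A–C–F: 2+11+24 = 37
E–A–H–C–F: 2+18+11+24 = 55
Cheapest is E–A–C–F at 37.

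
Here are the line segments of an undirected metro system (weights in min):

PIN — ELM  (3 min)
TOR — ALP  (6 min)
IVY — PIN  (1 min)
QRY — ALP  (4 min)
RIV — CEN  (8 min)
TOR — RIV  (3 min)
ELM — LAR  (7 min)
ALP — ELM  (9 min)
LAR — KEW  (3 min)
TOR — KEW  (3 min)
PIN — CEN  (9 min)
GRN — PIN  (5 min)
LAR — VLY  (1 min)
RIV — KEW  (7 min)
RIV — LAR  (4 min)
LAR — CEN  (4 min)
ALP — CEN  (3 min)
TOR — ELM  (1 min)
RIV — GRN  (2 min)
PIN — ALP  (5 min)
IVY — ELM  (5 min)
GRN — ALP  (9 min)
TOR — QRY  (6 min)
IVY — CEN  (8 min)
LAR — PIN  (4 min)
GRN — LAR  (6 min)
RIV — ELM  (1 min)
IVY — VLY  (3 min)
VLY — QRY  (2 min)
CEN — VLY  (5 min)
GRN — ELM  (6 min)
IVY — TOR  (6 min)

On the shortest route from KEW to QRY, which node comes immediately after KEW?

LAR

Enumerating some paths:
KEW → TOR → QRY: 3+6 = 9
KEW → TOR → ELM → RIV → LAR → VLY → QRY: 3+1+1+4+1+2 = 12
KEW → LAR → VLY → QRY: 3+1+2 = 6
Cheapest is KEW → LAR → VLY → QRY at 6 min.
So from KEW the first move is to LAR.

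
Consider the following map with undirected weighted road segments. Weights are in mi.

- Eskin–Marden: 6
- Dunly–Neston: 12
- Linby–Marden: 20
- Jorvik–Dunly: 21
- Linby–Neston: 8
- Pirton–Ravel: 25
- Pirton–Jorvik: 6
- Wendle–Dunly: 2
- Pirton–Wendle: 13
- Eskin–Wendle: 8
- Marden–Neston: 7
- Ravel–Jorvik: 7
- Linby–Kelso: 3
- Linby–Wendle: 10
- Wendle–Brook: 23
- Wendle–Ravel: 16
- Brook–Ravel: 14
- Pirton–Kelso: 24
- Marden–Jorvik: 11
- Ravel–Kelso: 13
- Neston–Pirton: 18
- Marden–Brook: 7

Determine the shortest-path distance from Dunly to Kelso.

15 mi

Running Dijkstra from Dunly:
Dunly: 0
Wendle: 2  (via Dunly)
Eskin: 10  (via Wendle)
Neston: 12  (via Dunly)
Linby: 12  (via Wendle)
Pirton: 15  (via Wendle)
Kelso: 15  (via Linby)
Shortest route: Dunly → Wendle → Linby → Kelso = 15 mi.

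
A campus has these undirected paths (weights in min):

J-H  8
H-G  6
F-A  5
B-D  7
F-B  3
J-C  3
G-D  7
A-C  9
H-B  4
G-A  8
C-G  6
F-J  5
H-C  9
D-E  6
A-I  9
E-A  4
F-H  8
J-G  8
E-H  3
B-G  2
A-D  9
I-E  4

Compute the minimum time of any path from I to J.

Running Dijkstra from I:
I: 0
E: 4  (via I)
H: 7  (via E)
A: 8  (via E)
D: 10  (via E)
B: 11  (via H)
F: 13  (via A)
G: 13  (via H)
J: 15  (via H)
Shortest route: I–E–H–J = 15 min.

15 min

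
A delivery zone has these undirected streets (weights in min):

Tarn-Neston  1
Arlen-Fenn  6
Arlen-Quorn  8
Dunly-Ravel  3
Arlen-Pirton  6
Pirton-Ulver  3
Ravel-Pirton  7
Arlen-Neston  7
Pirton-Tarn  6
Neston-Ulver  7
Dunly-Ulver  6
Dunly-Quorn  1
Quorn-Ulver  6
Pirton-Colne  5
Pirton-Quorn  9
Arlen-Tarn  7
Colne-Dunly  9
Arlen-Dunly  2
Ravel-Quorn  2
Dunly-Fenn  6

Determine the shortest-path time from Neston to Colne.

12 min

Running Dijkstra from Neston:
Neston: 0
Tarn: 1  (via Neston)
Arlen: 7  (via Neston)
Pirton: 7  (via Tarn)
Ulver: 7  (via Neston)
Dunly: 9  (via Arlen)
Quorn: 10  (via Dunly)
Colne: 12  (via Pirton)
Shortest route: Neston–Tarn–Pirton–Colne = 12 min.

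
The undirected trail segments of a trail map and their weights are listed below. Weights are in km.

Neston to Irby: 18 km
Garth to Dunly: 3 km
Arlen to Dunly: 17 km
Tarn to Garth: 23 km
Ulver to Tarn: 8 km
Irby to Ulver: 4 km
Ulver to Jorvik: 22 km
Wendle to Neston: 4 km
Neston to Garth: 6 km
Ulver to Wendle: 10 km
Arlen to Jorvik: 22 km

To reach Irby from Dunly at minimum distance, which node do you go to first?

Candidate routes:
Dunly → Garth → Tarn → Ulver → Wendle → Neston → Irby: 3+23+8+10+4+18 = 66
Dunly → Garth → Tarn → Ulver → Irby: 3+23+8+4 = 38
Dunly → Arlen → Jorvik → Ulver → Irby: 17+22+22+4 = 65
Dunly → Garth → Neston → Irby: 3+6+18 = 27
Cheapest is Dunly → Garth → Neston → Irby at 27 km.
So from Dunly the first move is to Garth.

Garth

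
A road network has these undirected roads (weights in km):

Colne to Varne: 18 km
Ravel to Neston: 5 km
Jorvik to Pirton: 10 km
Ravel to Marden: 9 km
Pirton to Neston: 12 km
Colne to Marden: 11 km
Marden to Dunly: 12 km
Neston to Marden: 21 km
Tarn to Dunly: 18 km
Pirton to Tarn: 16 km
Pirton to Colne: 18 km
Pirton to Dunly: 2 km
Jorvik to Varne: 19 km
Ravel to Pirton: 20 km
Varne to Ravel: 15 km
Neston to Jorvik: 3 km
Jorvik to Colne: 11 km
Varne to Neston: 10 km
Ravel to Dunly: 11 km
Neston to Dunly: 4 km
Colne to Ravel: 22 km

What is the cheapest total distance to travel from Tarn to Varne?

Running Dijkstra from Tarn:
Tarn: 0
Pirton: 16  (via Tarn)
Dunly: 18  (via Tarn)
Neston: 22  (via Dunly)
Jorvik: 25  (via Neston)
Ravel: 27  (via Neston)
Marden: 30  (via Dunly)
Varne: 32  (via Neston)
Shortest route: Tarn–Dunly–Neston–Varne = 32 km.

32 km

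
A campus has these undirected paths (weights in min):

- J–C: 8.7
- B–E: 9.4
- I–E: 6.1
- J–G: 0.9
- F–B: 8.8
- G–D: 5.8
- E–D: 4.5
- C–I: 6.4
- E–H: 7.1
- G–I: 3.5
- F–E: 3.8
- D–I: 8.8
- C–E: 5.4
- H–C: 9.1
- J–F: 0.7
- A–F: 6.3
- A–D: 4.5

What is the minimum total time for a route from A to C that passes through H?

25.2 min

Shortest A→H: A → D → E → H = 16.1
Shortest H→C: H → C = 9.1
Total via H: 16.1 + 9.1 = 25.2 min.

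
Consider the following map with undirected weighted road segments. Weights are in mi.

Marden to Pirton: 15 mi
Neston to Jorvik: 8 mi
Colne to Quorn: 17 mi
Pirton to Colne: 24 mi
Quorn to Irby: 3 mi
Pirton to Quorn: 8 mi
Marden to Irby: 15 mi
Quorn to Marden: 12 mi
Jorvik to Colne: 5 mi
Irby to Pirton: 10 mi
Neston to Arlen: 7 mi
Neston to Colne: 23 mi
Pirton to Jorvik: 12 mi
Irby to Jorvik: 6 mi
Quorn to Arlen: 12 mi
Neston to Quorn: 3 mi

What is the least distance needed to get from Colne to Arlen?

20 mi

Settle nodes by increasing distance from Colne:
Colne: 0
Jorvik: 5  (via Colne)
Irby: 11  (via Jorvik)
Neston: 13  (via Jorvik)
Quorn: 14  (via Irby)
Pirton: 17  (via Jorvik)
Arlen: 20  (via Neston)
Shortest route: Colne–Jorvik–Neston–Arlen = 20 mi.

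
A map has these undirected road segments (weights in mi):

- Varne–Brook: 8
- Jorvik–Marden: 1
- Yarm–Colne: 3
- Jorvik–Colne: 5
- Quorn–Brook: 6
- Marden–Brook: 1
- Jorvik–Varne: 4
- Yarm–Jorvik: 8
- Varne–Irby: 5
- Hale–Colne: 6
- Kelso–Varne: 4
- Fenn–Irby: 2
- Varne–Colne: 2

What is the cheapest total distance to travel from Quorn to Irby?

17 mi

Compare a few routes:
Quorn–Brook–Varne–Irby: 6+8+5 = 19
Quorn–Brook–Marden–Jorvik–Varne–Irby: 6+1+1+4+5 = 17
Quorn–Brook–Marden–Jorvik–Colne–Varne–Irby: 6+1+1+5+2+5 = 20
Cheapest is Quorn–Brook–Marden–Jorvik–Varne–Irby at 17 mi.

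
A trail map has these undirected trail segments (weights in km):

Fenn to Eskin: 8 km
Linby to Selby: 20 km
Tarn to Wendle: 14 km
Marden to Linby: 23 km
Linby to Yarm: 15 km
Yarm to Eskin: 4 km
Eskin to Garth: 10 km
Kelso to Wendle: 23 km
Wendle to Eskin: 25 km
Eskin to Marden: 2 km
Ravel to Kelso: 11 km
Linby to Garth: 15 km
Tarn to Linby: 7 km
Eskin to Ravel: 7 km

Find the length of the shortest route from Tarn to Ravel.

33 km

Compare a few routes:
Tarn - Linby - Garth - Eskin - Ravel: 7+15+10+7 = 39
Tarn - Linby - Yarm - Eskin - Ravel: 7+15+4+7 = 33
The minimum is 33 km via Tarn - Linby - Yarm - Eskin - Ravel.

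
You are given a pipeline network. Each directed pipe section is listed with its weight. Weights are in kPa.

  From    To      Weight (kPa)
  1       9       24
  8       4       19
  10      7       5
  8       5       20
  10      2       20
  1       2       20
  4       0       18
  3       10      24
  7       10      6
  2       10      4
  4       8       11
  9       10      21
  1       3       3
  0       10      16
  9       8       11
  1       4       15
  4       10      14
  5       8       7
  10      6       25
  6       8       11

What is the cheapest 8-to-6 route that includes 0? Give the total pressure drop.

78 kPa

Best 8 to 0: 8 → 4 → 0 costing 37
Shortest 0→6: 0 → 10 → 6 = 41
Total via 0: 37 + 41 = 78 kPa.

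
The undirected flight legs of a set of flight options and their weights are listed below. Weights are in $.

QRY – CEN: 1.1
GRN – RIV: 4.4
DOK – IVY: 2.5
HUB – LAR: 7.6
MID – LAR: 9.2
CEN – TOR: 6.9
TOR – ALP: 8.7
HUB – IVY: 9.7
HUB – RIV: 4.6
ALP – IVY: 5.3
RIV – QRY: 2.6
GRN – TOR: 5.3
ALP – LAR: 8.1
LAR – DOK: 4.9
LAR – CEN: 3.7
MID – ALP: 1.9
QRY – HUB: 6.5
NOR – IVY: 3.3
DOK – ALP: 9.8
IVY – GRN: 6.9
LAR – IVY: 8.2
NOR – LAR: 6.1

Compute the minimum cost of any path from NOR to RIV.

Running Dijkstra from NOR:
NOR: 0
IVY: 3.3  (via NOR)
DOK: 5.8  (via IVY)
LAR: 6.1  (via NOR)
ALP: 8.6  (via IVY)
CEN: 9.8  (via LAR)
GRN: 10.2  (via IVY)
MID: 10.5  (via ALP)
QRY: 10.9  (via CEN)
HUB: 13  (via IVY)
RIV: 13.5  (via QRY)
Shortest route: NOR → LAR → CEN → QRY → RIV = $13.5.

$13.5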